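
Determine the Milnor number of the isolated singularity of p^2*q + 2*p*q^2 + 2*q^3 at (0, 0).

4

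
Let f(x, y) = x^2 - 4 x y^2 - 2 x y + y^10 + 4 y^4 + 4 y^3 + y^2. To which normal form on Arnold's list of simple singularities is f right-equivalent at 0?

A_9

The Hessian of f at 0 is [[2, -2], [-2, 2]] with rank 1, so corank 1. A Groebner basis of the Jacobian ideal J(f) in C{x,y} is {x^5 - 5*x^4 + 15*x^3*y - 35*x^3/4 + 27*x^2*y/2 - 23*x^2/8 + 27*x*y/8 - x/4 + y/4, x^4*y - 2*x^4 + 5*x^3*y - 5*x^3/2 + 15*x^2*y/4 - 3*x^2/4 + 7*x*y/8 - x/16 + y/16, -x/2 + y^2 + y/2}; counting standard monomials gives mu = 9. Corank 1: A-series; mu = 9 gives A_9.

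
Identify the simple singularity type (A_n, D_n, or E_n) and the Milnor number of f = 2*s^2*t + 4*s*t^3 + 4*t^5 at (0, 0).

Type D_6, Milnor number mu = 6.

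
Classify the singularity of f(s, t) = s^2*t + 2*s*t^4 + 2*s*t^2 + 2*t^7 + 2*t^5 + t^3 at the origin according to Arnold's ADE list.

D_{8}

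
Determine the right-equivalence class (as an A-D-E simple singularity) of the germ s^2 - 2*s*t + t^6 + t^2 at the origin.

A5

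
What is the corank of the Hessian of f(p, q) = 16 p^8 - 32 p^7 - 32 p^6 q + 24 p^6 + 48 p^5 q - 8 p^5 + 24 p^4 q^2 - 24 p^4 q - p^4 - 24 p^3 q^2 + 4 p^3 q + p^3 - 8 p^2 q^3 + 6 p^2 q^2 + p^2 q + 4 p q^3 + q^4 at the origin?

2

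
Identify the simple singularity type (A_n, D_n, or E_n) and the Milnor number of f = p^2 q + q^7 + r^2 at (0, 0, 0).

Type D_{8}, Milnor number mu = 8.

The Hessian of f at 0 is [[0, 0, 0], [0, 0, 0], [0, 0, 2]] with rank 1, so corank 2. A Groebner basis of the Jacobian ideal J(f) in C{p,q,r} is {p^2/7 + q^6, p^3, p*q, r}; counting standard monomials gives mu = 8. Corank 2; j^3 = p^2*q has shape L^2 M (L != M), so D-series; mu = 8 gives D_8.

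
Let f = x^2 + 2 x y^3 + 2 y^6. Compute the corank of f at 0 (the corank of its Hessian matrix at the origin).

1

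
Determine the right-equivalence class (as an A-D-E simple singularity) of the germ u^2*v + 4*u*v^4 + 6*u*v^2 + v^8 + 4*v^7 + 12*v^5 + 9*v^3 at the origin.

The Hessian of f at 0 has rank 0. Corank 2; j^3 = v*(u + 3*v)^2 has shape L^2 M (L != M), so D-series; mu = 9 gives D_9.

D_{9}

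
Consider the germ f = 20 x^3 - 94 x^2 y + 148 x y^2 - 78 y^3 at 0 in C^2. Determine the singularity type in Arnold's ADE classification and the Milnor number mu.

Type D_4, Milnor number mu = 4.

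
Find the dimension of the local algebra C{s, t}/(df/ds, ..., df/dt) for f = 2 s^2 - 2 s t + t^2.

1

The Hessian of f at 0 has rank 2. Corank 0: nondegenerate Morse point, so A_1.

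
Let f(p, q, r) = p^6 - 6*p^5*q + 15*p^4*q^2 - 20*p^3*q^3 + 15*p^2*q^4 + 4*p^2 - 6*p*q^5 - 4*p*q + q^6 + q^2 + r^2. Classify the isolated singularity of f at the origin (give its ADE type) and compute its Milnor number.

The Hessian of f at 0 has rank 2. Corank 1: A-series; mu = 5 gives A_5.

Type A5, Milnor number mu = 5.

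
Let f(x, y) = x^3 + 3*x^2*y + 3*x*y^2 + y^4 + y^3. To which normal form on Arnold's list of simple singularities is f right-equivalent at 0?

E_6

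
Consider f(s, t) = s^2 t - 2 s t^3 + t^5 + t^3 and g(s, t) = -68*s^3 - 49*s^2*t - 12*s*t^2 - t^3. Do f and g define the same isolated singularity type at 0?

Yes.

The Hessian of f at 0 is [[0, 0], [0, 0]] with rank 0, so corank 2. A Groebner basis of the Jacobian ideal J(f) in C{s,t} is {t^3, s^2 + 3*t^2, s*t}; counting standard monomials gives mu = 4. Corank 2; j^3 = t*(s^2 + t^2) splits into three distinct lines over C (the quadratic factor has nonzero discriminant), so D_4. The Hessian of g at 0 is [[0, 0], [0, 0]] with rank 0, so corank 2. A Groebner basis of the Jacobian ideal J(g) in C{s,t} is {t^3, s^2 - 3*t^2/47, s*t + 12*t^2/47}; counting standard monomials gives mu = 4. Corank 2; j^3 = -(4*s + t)*(17*s^2 + 8*s*t + t^2) splits into three distinct lines over C (the quadratic factor has nonzero discriminant), so D_4. Both have type D_4, hence right-equivalent.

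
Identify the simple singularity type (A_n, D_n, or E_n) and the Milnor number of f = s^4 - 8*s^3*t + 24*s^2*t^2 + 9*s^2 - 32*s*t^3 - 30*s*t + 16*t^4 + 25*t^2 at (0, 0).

The Hessian of f at 0 has rank 1. Corank 1: A-series; mu = 3 gives A_3.

Type A_3, Milnor number mu = 3.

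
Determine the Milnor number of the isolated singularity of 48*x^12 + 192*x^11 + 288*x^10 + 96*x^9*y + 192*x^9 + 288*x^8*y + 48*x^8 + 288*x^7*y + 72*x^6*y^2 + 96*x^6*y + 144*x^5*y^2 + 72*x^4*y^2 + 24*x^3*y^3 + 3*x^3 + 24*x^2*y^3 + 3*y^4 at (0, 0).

6

The Hessian of f at 0 has rank 0. Corank 2; j^3 = 3*x^3 is a perfect cube, so E-series; the 4-jet and mu = 6 give E_6.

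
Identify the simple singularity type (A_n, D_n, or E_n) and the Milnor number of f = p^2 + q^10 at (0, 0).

Type A_{9}, Milnor number mu = 9.

The Hessian of f at 0 is [[2, 0], [0, 0]] with rank 1, so corank 1. A Groebner basis of the Jacobian ideal J(f) in C{p,q} is {q^9, p}; counting standard monomials gives mu = 9. Corank 1: A-series; mu = 9 gives A_9.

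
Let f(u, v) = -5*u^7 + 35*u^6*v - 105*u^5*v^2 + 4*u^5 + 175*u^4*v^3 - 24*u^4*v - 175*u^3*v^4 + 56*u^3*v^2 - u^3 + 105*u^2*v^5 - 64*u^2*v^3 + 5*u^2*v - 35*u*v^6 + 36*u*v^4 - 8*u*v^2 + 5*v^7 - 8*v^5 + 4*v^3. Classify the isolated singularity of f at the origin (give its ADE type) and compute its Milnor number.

Type D_{8}, Milnor number mu = 8.

The Hessian of f at 0 is [[0, 0], [0, 0]] with rank 0, so corank 2. A Groebner basis of the Jacobian ideal J(f) in C{u,v} is {-17*u^2/3 + u*v^3 + 65*u*v/3 - 62*v^2/3, -19*u^2/6 + 73*u*v/6 + v^4 - 35*v^2/3, u^3 - 12*u*v^2 + 16*v^3, u^2*v - 4*u*v^2 + 4*v^3}; counting standard monomials gives mu = 8. Corank 2; j^3 = -(u - 2*v)^2*(u - v) has shape L^2 M (L != M), so D-series; mu = 8 gives D_8.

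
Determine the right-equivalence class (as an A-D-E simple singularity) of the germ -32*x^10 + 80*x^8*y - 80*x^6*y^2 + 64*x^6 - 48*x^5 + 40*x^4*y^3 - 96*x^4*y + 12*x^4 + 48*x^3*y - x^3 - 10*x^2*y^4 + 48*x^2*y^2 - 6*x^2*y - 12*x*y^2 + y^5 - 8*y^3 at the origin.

The Hessian of f at 0 is [[0, 0], [0, 0]] with rank 0, so corank 2. A Groebner basis of the Jacobian ideal J(f) in C{x,y} is {x^2/512 + x*y^3 - x*y^2/16 + x*y/128 - y^3/8 + y^2/128, y^4, x^3 - 3*x^2/8 - 3*x*y/2 + 8*y^3 - 3*y^2/2, x^2*y + x^2/16 + 2*x*y^2 + x*y/4 + y^2/4}; counting standard monomials gives mu = 8. Corank 2; j^3 = -(x + 2*y)^3 is a perfect cube, so E-series; the 5-jet and mu = 8 give E_8.

E_8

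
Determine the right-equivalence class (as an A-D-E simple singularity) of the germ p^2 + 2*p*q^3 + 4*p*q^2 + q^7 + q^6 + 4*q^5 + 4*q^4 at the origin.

A_6

The Hessian of f at 0 is [[2, 0], [0, 0]] with rank 1, so corank 1. A Groebner basis of the Jacobian ideal J(f) in C{p,q} is {p^3, p^2*q - p^2 - 4*p*q + 8*p + 16*q^2, p^2/4 + p*q^2 - p*q + 2*p + 4*q^2, p + q^3 + 2*q^2}; counting standard monomials gives mu = 6. Corank 1: A-series; mu = 6 gives A_6.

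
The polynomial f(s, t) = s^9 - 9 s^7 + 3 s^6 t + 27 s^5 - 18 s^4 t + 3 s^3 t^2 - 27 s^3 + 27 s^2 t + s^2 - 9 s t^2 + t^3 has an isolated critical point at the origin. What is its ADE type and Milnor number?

The Hessian of f at 0 has rank 1. Corank 1: A-series; mu = 2 gives A_2.

Type A_{2}, Milnor number mu = 2.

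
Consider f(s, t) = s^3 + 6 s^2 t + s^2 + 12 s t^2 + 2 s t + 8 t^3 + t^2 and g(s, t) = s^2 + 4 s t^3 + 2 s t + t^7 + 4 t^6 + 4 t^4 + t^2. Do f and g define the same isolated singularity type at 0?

No.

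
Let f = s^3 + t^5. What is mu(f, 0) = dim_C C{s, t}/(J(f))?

8

The Hessian of f at 0 has rank 0. Corank 2; j^3 = s^3 is a perfect cube, so E-series; the 5-jet and mu = 8 give E_8.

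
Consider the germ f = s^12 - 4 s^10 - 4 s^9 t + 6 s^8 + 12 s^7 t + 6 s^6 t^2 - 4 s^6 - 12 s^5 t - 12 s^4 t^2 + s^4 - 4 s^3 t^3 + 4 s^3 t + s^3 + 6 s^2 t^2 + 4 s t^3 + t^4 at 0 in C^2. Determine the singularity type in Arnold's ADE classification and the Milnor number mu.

Type E_6, Milnor number mu = 6.

The Hessian of f at 0 is [[0, 0], [0, 0]] with rank 0, so corank 2. A Groebner basis of the Jacobian ideal J(f) in C{s,t} is {t^4, s*t^2 + t^3/3, s^2}; counting standard monomials gives mu = 6. Corank 2; j^3 = s^3 is a perfect cube, so E-series; the 4-jet and mu = 6 give E_6.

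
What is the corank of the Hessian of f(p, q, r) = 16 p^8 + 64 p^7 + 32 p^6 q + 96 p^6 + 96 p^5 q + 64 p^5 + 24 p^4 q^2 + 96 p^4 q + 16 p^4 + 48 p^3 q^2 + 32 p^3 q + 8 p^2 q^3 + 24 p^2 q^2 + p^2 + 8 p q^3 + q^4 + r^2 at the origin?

The Hessian at 0 is [[2, 0, 0], [0, 0, 0], [0, 0, 2]] of rank 2; hence corank 1.

1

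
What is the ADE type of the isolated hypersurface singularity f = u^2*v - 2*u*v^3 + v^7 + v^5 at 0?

D_{8}

The Hessian of f at 0 has rank 0. Corank 2; j^3 = u^2*v has shape L^2 M (L != M), so D-series; mu = 8 gives D_8.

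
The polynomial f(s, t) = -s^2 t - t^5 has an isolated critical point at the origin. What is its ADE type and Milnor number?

Type D_6, Milnor number mu = 6.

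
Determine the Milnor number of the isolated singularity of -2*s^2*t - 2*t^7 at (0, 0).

The Hessian of f at 0 has rank 0. Corank 2; j^3 = -2*s^2*t has shape L^2 M (L != M), so D-series; mu = 8 gives D_8.

8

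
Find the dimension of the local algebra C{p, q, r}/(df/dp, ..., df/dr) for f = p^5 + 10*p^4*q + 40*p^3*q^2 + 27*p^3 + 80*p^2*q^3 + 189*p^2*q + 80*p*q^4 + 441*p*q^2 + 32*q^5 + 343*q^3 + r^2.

8

The Hessian of f at 0 has rank 1. Corank 2; j^3 = (3*p + 7*q)^3 is a perfect cube, so E-series; the 5-jet and mu = 8 give E_8.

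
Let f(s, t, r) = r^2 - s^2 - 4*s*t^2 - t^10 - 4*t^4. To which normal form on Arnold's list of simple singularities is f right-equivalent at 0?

A_9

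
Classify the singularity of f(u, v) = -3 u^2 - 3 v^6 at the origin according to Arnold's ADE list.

A_{5}

The Hessian of f at 0 is [[-6, 0], [0, 0]] with rank 1, so corank 1. A Groebner basis of the Jacobian ideal J(f) in C{u,v} is {v^5, u}; counting standard monomials gives mu = 5. Corank 1: A-series; mu = 5 gives A_5.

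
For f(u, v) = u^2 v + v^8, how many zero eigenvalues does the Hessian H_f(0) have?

Hessian at 0 has rank 0.

2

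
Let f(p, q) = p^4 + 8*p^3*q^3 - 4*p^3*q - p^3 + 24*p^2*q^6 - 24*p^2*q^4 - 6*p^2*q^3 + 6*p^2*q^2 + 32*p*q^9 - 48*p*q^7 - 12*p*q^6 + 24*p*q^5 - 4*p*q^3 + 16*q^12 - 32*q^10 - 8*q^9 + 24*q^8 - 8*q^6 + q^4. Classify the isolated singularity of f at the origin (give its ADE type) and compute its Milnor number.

Type E6, Milnor number mu = 6.

The Hessian of f at 0 is [[0, 0], [0, 0]] with rank 0, so corank 2. A Groebner basis of the Jacobian ideal J(f) in C{p,q} is {q^4, p*q^2 - q^3/3, p^2}; counting standard monomials gives mu = 6. Corank 2; j^3 = -p^3 is a perfect cube, so E-series; the 4-jet and mu = 6 give E_6.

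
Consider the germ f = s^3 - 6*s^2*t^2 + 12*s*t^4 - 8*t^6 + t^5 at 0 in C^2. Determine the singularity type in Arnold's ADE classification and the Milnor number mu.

Type E_{8}, Milnor number mu = 8.

The Hessian of f at 0 has rank 0. Corank 2; j^3 = s^3 is a perfect cube, so E-series; the 5-jet and mu = 8 give E_8.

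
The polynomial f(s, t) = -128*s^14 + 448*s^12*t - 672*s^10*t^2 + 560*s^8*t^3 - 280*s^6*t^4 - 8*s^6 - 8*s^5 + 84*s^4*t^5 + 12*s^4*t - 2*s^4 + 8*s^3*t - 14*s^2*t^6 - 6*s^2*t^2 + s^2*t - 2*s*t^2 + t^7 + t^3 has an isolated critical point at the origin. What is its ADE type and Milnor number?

Type D8, Milnor number mu = 8.

The Hessian of f at 0 has rank 0. Corank 2; j^3 = t*(s - t)^2 has shape L^2 M (L != M), so D-series; mu = 8 gives D_8.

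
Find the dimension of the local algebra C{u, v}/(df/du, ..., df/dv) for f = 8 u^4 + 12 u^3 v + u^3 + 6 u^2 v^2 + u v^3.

7

The Hessian of f at 0 has rank 0. Corank 2; j^3 = u^3 is a perfect cube, so E-series; the 4-jet and mu = 7 give E_7.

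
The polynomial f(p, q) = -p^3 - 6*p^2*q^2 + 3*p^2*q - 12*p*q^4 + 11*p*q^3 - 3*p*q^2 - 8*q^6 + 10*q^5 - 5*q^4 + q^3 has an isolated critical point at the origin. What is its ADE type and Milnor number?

The Hessian of f at 0 is [[0, 0], [0, 0]] with rank 0, so corank 2. A Groebner basis of the Jacobian ideal J(f) in C{p,q} is {-p^2/4 + p*q/2 + q^4 - q^3/12 - q^2/4, p^3 + 7*p^2/4 - 7*p*q/2 - 5*q^3/12 + 7*q^2/4, p^2*q + 13*p^2/12 - 13*p*q/6 - 23*q^3/36 + 13*q^2/12, p^2/2 + p*q^2 - p*q - 5*q^3/6 + q^2/2}; counting standard monomials gives mu = 7. Corank 2; j^3 = -(p - q)^3 is a perfect cube, so E-series; the 4-jet and mu = 7 give E_7.

Type E_7, Milnor number mu = 7.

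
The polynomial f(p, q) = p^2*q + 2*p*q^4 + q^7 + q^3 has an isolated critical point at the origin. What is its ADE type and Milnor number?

Type D_{4}, Milnor number mu = 4.

The Hessian of f at 0 is [[0, 0], [0, 0]] with rank 0, so corank 2. A Groebner basis of the Jacobian ideal J(f) in C{p,q} is {q^3, p^2 + 3*q^2, p*q}; counting standard monomials gives mu = 4. Corank 2; j^3 = q*(p^2 + q^2) splits into three distinct lines over C (the quadratic factor has nonzero discriminant), so D_4.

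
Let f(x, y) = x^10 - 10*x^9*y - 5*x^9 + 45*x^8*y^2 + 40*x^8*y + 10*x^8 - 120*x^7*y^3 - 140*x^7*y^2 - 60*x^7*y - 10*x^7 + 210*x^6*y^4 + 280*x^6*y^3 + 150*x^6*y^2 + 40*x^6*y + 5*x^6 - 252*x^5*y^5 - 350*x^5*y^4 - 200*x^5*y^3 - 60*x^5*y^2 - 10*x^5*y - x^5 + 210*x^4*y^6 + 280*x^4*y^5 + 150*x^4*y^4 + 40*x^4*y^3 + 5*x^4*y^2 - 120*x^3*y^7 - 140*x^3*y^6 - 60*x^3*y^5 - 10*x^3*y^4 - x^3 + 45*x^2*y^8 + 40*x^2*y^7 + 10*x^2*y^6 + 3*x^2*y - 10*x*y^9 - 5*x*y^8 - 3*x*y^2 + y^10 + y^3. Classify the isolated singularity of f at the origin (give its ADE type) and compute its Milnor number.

Type E_8, Milnor number mu = 8.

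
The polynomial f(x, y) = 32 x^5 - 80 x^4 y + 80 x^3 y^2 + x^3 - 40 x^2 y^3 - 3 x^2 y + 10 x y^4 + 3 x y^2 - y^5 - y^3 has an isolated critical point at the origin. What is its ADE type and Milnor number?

The Hessian of f at 0 has rank 0. Corank 2; j^3 = (x - y)^3 is a perfect cube, so E-series; the 5-jet and mu = 8 give E_8.

Type E_{8}, Milnor number mu = 8.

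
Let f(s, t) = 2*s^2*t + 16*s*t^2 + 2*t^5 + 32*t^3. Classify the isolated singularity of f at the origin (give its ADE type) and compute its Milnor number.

The Hessian of f at 0 is [[0, 0], [0, 0]] with rank 0, so corank 2. A Groebner basis of the Jacobian ideal J(f) in C{s,t} is {s^2/5 + t^4 - 16*t^2/5, s^3 + 64*t^3, s*t + 4*t^2}; counting standard monomials gives mu = 6. Corank 2; j^3 = 2*t*(s + 4*t)^2 has shape L^2 M (L != M), so D-series; mu = 6 gives D_6.

Type D6, Milnor number mu = 6.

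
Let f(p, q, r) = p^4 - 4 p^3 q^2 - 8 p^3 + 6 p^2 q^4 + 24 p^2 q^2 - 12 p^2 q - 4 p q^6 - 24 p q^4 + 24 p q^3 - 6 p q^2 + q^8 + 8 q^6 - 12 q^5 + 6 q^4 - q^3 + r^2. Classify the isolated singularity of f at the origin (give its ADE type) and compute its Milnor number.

The Hessian of f at 0 has rank 1. Corank 2; j^3 = -(2*p + q)^3 is a perfect cube, so E-series; the 4-jet and mu = 6 give E_6.

Type E6, Milnor number mu = 6.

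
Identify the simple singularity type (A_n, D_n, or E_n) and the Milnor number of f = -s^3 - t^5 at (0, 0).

Type E_{8}, Milnor number mu = 8.

The Hessian of f at 0 is [[0, 0], [0, 0]] with rank 0, so corank 2. A Groebner basis of the Jacobian ideal J(f) in C{s,t} is {t^4, s^2}; counting standard monomials gives mu = 8. Corank 2; j^3 = -s^3 is a perfect cube, so E-series; the 5-jet and mu = 8 give E_8.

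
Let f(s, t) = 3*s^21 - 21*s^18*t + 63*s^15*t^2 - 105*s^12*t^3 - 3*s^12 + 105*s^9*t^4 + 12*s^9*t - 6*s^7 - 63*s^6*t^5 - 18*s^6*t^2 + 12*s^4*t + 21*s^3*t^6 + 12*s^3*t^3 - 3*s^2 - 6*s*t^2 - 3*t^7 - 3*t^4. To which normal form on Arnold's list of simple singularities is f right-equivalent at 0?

The Hessian of f at 0 has rank 1. Corank 1: A-series; mu = 6 gives A_6.

A6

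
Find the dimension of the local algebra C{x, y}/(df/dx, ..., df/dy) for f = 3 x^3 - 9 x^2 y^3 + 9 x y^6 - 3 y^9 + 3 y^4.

6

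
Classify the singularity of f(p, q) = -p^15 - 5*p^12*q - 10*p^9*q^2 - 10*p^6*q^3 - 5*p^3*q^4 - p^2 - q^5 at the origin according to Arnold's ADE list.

The Hessian of f at 0 is [[-2, 0], [0, 0]] with rank 1, so corank 1. A Groebner basis of the Jacobian ideal J(f) in C{p,q} is {q^4, p}; counting standard monomials gives mu = 4. Corank 1: A-series; mu = 4 gives A_4.

A4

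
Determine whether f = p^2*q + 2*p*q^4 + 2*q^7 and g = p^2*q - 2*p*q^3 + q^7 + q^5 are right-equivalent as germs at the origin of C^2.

Yes.

The Hessian of f at 0 is [[0, 0], [0, 0]] with rank 0, so corank 2. A Groebner basis of the Jacobian ideal J(f) in C{p,q} is {-p^2/6 + p*q^3, p*q + q^4, p^3, p^2*q}; counting standard monomials gives mu = 8. Corank 2; j^3 = p^2*q has shape L^2 M (L != M), so D-series; mu = 8 gives D_8. The Hessian of g at 0 is [[0, 0], [0, 0]] with rank 0, so corank 2. A Groebner basis of the Jacobian ideal J(g) in C{p,q} is {p^2*q^2 + p^2/7 - p*q^2/7, p^3 + p^2/7 - p*q^2/7, -p*q + q^3}; counting standard monomials gives mu = 8. Corank 2; j^3 = p^2*q has shape L^2 M (L != M), so D-series; mu = 8 gives D_8. Both have type D_8, hence right-equivalent.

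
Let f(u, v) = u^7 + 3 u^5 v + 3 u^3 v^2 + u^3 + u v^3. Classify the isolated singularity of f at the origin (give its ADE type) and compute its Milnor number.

Type E_{7}, Milnor number mu = 7.

The Hessian of f at 0 has rank 0. Corank 2; j^3 = u^3 is a perfect cube, so E-series; the 4-jet and mu = 7 give E_7.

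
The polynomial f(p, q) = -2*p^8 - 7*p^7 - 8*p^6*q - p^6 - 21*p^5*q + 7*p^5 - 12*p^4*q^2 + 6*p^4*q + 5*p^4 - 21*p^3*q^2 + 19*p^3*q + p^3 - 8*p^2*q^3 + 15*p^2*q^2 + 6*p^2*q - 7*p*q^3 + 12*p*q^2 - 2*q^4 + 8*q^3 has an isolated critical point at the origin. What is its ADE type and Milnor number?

Type E7, Milnor number mu = 7.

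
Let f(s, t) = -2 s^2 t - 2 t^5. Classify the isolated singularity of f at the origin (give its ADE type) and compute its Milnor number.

Type D_6, Milnor number mu = 6.

The Hessian of f at 0 is [[0, 0], [0, 0]] with rank 0, so corank 2. A Groebner basis of the Jacobian ideal J(f) in C{s,t} is {s^2/5 + t^4, s^3, s*t}; counting standard monomials gives mu = 6. Corank 2; j^3 = -2*s^2*t has shape L^2 M (L != M), so D-series; mu = 6 gives D_6.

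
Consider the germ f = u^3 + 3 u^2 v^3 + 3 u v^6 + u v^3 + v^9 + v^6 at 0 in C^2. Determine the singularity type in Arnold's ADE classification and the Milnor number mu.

Type E_{7}, Milnor number mu = 7.

The Hessian of f at 0 has rank 0. Corank 2; j^3 = u^3 is a perfect cube, so E-series; the 4-jet and mu = 7 give E_7.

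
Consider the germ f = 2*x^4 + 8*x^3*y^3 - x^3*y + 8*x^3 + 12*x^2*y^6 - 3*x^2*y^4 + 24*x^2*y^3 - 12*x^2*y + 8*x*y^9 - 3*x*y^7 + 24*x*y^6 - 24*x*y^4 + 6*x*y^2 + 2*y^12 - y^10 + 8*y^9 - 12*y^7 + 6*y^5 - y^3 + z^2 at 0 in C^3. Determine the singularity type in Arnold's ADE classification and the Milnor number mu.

The Hessian of f at 0 is [[0, 0, 0], [0, 0, 0], [0, 0, 2]] with rank 1, so corank 2. A Groebner basis of the Jacobian ideal J(f) in C{x,y,z} is {768*x^2 - 768*x*y + y^4 + 8*y^3 + 192*y^2, x^3 + 12*x^2 - 12*x*y + 3*y^2, x^2*y + 24*x^2 - 24*x*y + 6*y^2, 32*x^2 + x*y^2 - 32*x*y - y^3/6 + 8*y^2, z}; counting standard monomials gives mu = 7. Corank 2; j^3 = (2*x - y)^3 is a perfect cube, so E-series; the 4-jet and mu = 7 give E_7.

Type E7, Milnor number mu = 7.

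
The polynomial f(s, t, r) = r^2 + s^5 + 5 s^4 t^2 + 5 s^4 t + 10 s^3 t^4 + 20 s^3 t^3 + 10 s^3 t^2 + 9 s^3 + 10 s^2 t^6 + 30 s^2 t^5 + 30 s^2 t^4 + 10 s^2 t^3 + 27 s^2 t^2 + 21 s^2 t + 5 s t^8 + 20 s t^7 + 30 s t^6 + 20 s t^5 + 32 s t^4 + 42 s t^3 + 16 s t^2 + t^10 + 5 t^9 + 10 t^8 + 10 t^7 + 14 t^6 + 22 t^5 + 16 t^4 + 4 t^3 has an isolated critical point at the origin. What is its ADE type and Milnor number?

Type D_6, Milnor number mu = 6.

The Hessian of f at 0 is [[0, 0, 0], [0, 0, 0], [0, 0, 2]] with rank 1, so corank 2. A Groebner basis of the Jacobian ideal J(f) in C{s,t,r} is {s^3 + 2197*s^2/1629 + 7340*s*t/4887 + 1964*t^2/4887, s^2*t - 734*s^2/543 - 2212*s*t/1629 - 496*t^2/1629, 739*s^2/724 + s*t^2 + 377*s*t/543 + 5*t^2/543, -15*s^2/724 + 176*s*t/181 + t^3 + 119*t^2/181, r}; counting standard monomials gives mu = 6. Corank 2; j^3 = (s + t)*(3*s + 2*t)^2 has shape L^2 M (L != M), so D-series; mu = 6 gives D_6.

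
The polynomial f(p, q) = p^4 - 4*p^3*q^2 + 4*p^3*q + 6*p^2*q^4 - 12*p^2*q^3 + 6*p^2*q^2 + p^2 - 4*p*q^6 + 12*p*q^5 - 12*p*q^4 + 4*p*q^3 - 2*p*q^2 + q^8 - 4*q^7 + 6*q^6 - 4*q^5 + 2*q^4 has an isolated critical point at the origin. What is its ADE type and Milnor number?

Type A_{3}, Milnor number mu = 3.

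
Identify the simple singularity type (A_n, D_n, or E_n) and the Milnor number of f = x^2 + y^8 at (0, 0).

Type A7, Milnor number mu = 7.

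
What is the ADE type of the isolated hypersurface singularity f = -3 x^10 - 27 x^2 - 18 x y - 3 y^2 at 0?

A_9

The Hessian of f at 0 has rank 1. Corank 1: A-series; mu = 9 gives A_9.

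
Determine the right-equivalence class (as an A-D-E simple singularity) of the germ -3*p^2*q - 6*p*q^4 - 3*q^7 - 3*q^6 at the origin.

D7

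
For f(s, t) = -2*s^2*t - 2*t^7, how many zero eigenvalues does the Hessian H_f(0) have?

Hessian at 0 has rank 0.

2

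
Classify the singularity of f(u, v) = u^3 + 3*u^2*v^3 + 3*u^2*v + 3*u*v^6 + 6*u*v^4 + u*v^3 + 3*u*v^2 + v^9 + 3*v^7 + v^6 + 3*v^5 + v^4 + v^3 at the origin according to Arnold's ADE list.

The Hessian of f at 0 is [[0, 0], [0, 0]] with rank 0, so corank 2. A Groebner basis of the Jacobian ideal J(f) in C{u,v} is {u^3 + 3*u^2*v + 6*u^2 + 12*u*v + 6*v^2, -3*u^2 + u*v^2 - 6*u*v - 3*v^2, 3*u^2 + 6*u*v + v^3 + 3*v^2}; counting standard monomials gives mu = 7. Corank 2; j^3 = (u + v)^3 is a perfect cube, so E-series; the 4-jet and mu = 7 give E_7.

E_{7}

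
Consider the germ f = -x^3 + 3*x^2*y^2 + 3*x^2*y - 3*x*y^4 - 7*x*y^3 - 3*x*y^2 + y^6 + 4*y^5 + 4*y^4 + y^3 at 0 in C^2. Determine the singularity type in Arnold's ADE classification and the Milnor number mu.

Type E_7, Milnor number mu = 7.

The Hessian of f at 0 has rank 0. Corank 2; j^3 = -(x - y)^3 is a perfect cube, so E-series; the 4-jet and mu = 7 give E_7.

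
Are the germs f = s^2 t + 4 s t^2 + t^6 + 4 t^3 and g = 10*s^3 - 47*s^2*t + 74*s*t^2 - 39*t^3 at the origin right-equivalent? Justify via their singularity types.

No.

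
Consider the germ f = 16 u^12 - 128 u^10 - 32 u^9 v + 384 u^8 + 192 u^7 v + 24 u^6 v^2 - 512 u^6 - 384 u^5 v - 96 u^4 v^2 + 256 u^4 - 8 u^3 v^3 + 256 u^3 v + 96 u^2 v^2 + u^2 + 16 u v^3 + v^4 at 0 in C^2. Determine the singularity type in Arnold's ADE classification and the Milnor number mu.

Type A_3, Milnor number mu = 3.

The Hessian of f at 0 has rank 1. Corank 1: A-series; mu = 3 gives A_3.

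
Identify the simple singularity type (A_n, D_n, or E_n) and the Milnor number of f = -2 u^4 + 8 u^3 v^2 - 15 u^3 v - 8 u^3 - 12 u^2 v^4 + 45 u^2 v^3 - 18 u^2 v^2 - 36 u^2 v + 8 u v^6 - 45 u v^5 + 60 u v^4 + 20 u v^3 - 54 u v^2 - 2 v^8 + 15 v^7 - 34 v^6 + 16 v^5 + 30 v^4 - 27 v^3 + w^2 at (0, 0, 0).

Type E_{7}, Milnor number mu = 7.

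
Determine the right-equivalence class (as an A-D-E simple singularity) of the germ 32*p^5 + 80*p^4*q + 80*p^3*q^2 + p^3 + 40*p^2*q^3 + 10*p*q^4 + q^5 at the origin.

E_8

The Hessian of f at 0 has rank 0. Corank 2; j^3 = p^3 is a perfect cube, so E-series; the 5-jet and mu = 8 give E_8.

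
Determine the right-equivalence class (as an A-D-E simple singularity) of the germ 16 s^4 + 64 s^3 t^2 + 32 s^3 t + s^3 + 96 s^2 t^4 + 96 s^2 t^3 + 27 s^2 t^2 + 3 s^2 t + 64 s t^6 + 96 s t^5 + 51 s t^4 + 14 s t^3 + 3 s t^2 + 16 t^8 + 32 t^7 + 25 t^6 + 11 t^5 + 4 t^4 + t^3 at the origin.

E_{6}

The Hessian of f at 0 is [[0, 0], [0, 0]] with rank 0, so corank 2. A Groebner basis of the Jacobian ideal J(f) in C{s,t} is {s^3 - 3*s^2/2 - 3*s*t - 3*t^2/2, s^2*t + 2*s^2 + 4*s*t + 2*t^2, -5*s^2/2 + s*t^2 - 5*s*t - 5*t^2/2, 3*s^2 + 6*s*t + t^3 + 3*t^2}; counting standard monomials gives mu = 6. Corank 2; j^3 = (s + t)^3 is a perfect cube, so E-series; the 4-jet and mu = 6 give E_6.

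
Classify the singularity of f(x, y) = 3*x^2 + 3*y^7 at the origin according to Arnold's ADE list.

The Hessian of f at 0 has rank 1. Corank 1: A-series; mu = 6 gives A_6.

A_{6}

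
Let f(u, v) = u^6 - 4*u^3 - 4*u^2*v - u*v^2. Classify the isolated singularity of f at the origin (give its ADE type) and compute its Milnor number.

Type D_{7}, Milnor number mu = 7.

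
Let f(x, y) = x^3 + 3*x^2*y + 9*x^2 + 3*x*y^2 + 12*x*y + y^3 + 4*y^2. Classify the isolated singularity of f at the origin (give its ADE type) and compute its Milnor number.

The Hessian of f at 0 is [[18, 12], [12, 8]] with rank 1, so corank 1. A Groebner basis of the Jacobian ideal J(f) in C{x,y} is {y^2, x + 2*y/3}; counting standard monomials gives mu = 2. Corank 1: A-series; mu = 2 gives A_2.

Type A2, Milnor number mu = 2.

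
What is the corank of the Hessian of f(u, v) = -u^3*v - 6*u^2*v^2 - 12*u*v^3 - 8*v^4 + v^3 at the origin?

Hessian at 0 has rank 0.

2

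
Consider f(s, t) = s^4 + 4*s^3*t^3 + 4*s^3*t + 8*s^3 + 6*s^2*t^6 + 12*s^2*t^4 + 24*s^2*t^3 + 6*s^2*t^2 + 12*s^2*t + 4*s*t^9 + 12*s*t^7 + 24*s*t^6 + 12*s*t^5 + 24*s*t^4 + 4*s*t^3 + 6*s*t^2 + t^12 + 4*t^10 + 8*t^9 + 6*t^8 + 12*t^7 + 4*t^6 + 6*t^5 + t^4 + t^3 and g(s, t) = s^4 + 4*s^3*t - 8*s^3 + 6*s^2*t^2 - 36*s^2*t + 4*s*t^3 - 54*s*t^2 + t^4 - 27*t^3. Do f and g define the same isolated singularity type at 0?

The Hessian of f at 0 has rank 0. Corank 2; j^3 = (2*s + t)^3 is a perfect cube, so E-series; the 4-jet and mu = 6 give E_6. The Hessian of g at 0 has rank 0. Corank 2; j^3 = -(2*s + 3*t)^3 is a perfect cube, so E-series; the 4-jet and mu = 6 give E_6. Both have type E_6, hence right-equivalent.

Yes.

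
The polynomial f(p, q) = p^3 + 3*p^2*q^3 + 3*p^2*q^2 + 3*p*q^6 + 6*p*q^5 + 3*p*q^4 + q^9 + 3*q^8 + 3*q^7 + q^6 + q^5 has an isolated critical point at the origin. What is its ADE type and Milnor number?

Type E_8, Milnor number mu = 8.

The Hessian of f at 0 is [[0, 0], [0, 0]] with rank 0, so corank 2. A Groebner basis of the Jacobian ideal J(f) in C{p,q} is {p^2/2 + p*q^3 + p*q^2, q^4, p^3, p^2*q - p^2 - 2*p*q^2}; counting standard monomials gives mu = 8. Corank 2; j^3 = p^3 is a perfect cube, so E-series; the 5-jet and mu = 8 give E_8.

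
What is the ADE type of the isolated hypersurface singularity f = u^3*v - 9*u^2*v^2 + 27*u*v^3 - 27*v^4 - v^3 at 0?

E_{7}

The Hessian of f at 0 has rank 0. Corank 2; j^3 = -v^3 is a perfect cube, so E-series; the 4-jet and mu = 7 give E_7.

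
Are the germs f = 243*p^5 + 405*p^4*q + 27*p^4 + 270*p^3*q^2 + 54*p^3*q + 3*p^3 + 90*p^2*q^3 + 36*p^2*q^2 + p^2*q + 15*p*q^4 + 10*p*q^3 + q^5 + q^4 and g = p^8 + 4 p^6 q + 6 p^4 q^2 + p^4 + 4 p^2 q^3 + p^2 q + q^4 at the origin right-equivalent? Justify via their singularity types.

The Hessian of f at 0 has rank 0. Corank 2; j^3 = p^2*(3*p + q) has shape L^2 M (L != M), so D-series; mu = 5 gives D_5. The Hessian of g at 0 has rank 0. Corank 2; j^3 = p^2*q has shape L^2 M (L != M), so D-series; mu = 5 gives D_5. Both have type D_5, hence right-equivalent.

Yes.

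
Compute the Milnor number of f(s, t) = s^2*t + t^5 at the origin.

6

The Hessian of f at 0 has rank 0. Corank 2; j^3 = s^2*t has shape L^2 M (L != M), so D-series; mu = 6 gives D_6.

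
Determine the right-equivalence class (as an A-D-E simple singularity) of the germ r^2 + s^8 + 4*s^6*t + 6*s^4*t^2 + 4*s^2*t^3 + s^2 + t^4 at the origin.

The Hessian of f at 0 has rank 2. Corank 1: A-series; mu = 3 gives A_3.

A_{3}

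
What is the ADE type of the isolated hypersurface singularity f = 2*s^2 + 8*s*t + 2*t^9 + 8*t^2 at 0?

A8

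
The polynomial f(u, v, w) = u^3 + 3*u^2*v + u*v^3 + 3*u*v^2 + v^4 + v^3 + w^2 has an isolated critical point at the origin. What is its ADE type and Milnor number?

Type E_7, Milnor number mu = 7.

The Hessian of f at 0 has rank 1. Corank 2; j^3 = (u + v)^3 is a perfect cube, so E-series; the 4-jet and mu = 7 give E_7.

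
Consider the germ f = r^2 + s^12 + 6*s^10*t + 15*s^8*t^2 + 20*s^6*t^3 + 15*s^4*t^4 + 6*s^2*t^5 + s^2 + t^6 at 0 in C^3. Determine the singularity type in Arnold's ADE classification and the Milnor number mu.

The Hessian of f at 0 is [[2, 0, 0], [0, 0, 0], [0, 0, 2]] with rank 2, so corank 1. A Groebner basis of the Jacobian ideal J(f) in C{s,t,r} is {t^5, s, r}; counting standard monomials gives mu = 5. Corank 1: A-series; mu = 5 gives A_5.

Type A_5, Milnor number mu = 5.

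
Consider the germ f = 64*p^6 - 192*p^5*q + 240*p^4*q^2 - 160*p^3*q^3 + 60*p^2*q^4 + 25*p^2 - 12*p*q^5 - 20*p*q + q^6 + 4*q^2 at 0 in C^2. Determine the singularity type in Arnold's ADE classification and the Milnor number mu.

Type A_5, Milnor number mu = 5.

The Hessian of f at 0 has rank 1. Corank 1: A-series; mu = 5 gives A_5.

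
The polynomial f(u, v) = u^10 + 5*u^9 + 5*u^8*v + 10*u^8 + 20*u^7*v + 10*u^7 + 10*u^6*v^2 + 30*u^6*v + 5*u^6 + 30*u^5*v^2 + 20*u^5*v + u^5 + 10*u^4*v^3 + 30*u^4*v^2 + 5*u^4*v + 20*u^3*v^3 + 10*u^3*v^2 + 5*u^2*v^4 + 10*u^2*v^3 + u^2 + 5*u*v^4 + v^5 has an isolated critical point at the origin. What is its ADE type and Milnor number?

Type A4, Milnor number mu = 4.

The Hessian of f at 0 is [[2, 0], [0, 0]] with rank 1, so corank 1. A Groebner basis of the Jacobian ideal J(f) in C{u,v} is {v^4, u}; counting standard monomials gives mu = 4. Corank 1: A-series; mu = 4 gives A_4.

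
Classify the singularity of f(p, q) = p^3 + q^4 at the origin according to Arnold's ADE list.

The Hessian of f at 0 has rank 0. Corank 2; j^3 = p^3 is a perfect cube, so E-series; the 4-jet and mu = 6 give E_6.

E_{6}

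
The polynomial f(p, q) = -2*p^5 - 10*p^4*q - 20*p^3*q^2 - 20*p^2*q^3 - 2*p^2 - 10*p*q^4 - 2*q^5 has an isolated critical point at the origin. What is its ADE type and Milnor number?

The Hessian of f at 0 is [[-4, 0], [0, 0]] with rank 1, so corank 1. A Groebner basis of the Jacobian ideal J(f) in C{p,q} is {q^4, p}; counting standard monomials gives mu = 4. Corank 1: A-series; mu = 4 gives A_4.

Type A_{4}, Milnor number mu = 4.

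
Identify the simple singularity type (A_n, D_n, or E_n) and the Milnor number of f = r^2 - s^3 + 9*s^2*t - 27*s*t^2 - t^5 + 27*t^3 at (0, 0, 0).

Type E8, Milnor number mu = 8.

The Hessian of f at 0 has rank 1. Corank 2; j^3 = -(s - 3*t)^3 is a perfect cube, so E-series; the 5-jet and mu = 8 give E_8.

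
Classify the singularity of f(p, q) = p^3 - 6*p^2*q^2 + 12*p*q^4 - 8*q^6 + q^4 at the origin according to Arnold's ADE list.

E_{6}

The Hessian of f at 0 is [[0, 0], [0, 0]] with rank 0, so corank 2. A Groebner basis of the Jacobian ideal J(f) in C{p,q} is {p^3, p^2*q, -p^2/4 + p*q^2, q^3}; counting standard monomials gives mu = 6. Corank 2; j^3 = p^3 is a perfect cube, so E-series; the 4-jet and mu = 6 give E_6.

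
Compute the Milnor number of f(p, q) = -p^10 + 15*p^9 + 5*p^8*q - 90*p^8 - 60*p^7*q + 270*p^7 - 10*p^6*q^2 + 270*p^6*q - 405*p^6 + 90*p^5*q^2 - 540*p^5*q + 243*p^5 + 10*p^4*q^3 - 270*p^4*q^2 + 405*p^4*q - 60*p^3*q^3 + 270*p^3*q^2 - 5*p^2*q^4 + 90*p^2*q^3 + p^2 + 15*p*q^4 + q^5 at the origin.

The Hessian of f at 0 is [[2, 0], [0, 0]] with rank 1, so corank 1. A Groebner basis of the Jacobian ideal J(f) in C{p,q} is {q^4, p}; counting standard monomials gives mu = 4. Corank 1: A-series; mu = 4 gives A_4.

4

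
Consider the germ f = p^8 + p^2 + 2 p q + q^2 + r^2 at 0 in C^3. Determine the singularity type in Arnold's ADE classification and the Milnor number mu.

The Hessian of f at 0 has rank 2. Corank 1: A-series; mu = 7 gives A_7.

Type A_{7}, Milnor number mu = 7.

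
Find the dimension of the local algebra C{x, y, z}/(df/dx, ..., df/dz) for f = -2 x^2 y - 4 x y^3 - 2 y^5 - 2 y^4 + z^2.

5

The Hessian of f at 0 has rank 1. Corank 2; j^3 = -2*x^2*y has shape L^2 M (L != M), so D-series; mu = 5 gives D_5.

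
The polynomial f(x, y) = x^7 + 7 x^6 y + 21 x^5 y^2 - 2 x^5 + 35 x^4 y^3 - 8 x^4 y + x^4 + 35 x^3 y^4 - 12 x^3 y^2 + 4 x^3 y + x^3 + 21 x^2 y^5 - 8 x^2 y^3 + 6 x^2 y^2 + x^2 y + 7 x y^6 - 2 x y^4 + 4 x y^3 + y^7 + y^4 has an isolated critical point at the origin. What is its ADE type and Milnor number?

Type D_{5}, Milnor number mu = 5.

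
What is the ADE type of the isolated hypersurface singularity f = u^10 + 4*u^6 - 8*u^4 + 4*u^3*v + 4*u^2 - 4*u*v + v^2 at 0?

The Hessian of f at 0 has rank 1. Corank 1: A-series; mu = 9 gives A_9.

A_{9}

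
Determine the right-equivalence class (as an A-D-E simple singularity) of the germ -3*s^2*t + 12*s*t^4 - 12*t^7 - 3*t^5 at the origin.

D6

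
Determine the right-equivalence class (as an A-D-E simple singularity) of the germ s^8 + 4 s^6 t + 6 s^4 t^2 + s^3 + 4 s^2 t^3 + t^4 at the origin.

E_6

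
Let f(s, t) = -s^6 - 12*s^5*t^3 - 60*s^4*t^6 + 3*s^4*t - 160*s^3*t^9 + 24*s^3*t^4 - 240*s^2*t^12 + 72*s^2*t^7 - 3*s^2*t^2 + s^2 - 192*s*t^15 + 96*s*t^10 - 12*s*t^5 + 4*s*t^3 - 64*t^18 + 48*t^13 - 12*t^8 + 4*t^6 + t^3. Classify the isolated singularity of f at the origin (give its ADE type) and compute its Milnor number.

Type A2, Milnor number mu = 2.

The Hessian of f at 0 has rank 1. Corank 1: A-series; mu = 2 gives A_2.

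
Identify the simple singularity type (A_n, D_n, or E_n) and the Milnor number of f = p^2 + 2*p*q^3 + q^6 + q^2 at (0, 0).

Type A_1, Milnor number mu = 1.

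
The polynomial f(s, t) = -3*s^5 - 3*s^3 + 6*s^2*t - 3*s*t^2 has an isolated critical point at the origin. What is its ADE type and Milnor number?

Type D_6, Milnor number mu = 6.

The Hessian of f at 0 has rank 0. Corank 2; j^3 = -3*s*(s - t)^2 has shape L^2 M (L != M), so D-series; mu = 6 gives D_6.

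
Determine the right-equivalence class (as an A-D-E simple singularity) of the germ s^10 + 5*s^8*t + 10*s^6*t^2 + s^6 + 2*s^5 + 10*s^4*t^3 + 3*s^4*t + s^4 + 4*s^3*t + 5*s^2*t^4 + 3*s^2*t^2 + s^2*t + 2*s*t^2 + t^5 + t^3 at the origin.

D_{6}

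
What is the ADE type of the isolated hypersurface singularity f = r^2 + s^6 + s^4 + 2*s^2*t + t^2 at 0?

A_{5}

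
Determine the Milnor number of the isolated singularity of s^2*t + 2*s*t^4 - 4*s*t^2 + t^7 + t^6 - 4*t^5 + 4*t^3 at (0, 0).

7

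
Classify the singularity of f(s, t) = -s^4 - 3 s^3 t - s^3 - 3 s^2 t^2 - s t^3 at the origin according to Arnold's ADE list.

The Hessian of f at 0 has rank 0. Corank 2; j^3 = -s^3 is a perfect cube, so E-series; the 4-jet and mu = 7 give E_7.

E_{7}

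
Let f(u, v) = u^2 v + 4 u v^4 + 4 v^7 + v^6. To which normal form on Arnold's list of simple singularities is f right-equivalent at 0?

D_7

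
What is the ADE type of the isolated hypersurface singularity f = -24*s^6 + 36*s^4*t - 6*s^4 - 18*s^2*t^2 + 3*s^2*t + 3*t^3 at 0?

D_{4}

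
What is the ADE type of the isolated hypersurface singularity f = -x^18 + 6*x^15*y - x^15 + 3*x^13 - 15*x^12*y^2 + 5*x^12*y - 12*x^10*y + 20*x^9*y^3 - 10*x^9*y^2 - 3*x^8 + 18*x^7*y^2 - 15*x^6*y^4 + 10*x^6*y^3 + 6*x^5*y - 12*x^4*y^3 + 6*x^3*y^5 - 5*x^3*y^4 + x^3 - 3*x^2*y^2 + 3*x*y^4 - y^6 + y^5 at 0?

The Hessian of f at 0 is [[0, 0], [0, 0]] with rank 0, so corank 2. A Groebner basis of the Jacobian ideal J(f) in C{x,y} is {y^4, x^3, -x^2/2 + x*y^2}; counting standard monomials gives mu = 8. Corank 2; j^3 = x^3 is a perfect cube, so E-series; the 5-jet and mu = 8 give E_8.

E_{8}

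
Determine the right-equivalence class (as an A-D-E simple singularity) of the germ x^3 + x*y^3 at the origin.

The Hessian of f at 0 has rank 0. Corank 2; j^3 = x^3 is a perfect cube, so E-series; the 4-jet and mu = 7 give E_7.

E_{7}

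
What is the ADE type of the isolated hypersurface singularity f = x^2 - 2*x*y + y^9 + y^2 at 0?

A_{8}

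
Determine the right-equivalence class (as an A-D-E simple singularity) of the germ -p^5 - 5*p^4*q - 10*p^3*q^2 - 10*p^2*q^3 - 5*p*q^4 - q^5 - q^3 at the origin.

The Hessian of f at 0 has rank 0. Corank 2; j^3 = -q^3 is a perfect cube, so E-series; the 5-jet and mu = 8 give E_8.

E_8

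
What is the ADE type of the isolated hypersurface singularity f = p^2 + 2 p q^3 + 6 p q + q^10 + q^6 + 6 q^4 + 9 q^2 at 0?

A9

The Hessian of f at 0 is [[2, 6], [6, 18]] with rank 1, so corank 1. A Groebner basis of the Jacobian ideal J(f) in C{p,q} is {p^3 + 9*p^2*q + 27*p*q^2 - 27*p - 81*q, p + q^3 + 3*q}; counting standard monomials gives mu = 9. Corank 1: A-series; mu = 9 gives A_9.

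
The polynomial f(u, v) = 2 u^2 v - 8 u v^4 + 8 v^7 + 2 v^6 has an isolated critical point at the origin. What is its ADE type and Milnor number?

The Hessian of f at 0 is [[0, 0], [0, 0]] with rank 0, so corank 2. A Groebner basis of the Jacobian ideal J(f) in C{u,v} is {-u*v/2 + v^4, u^3, u^2*v, u^2/3 + u*v^2}; counting standard monomials gives mu = 7. Corank 2; j^3 = 2*u^2*v has shape L^2 M (L != M), so D-series; mu = 7 gives D_7.

Type D_{7}, Milnor number mu = 7.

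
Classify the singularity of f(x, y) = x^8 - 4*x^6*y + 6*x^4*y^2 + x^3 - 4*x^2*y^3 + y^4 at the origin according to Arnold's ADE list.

The Hessian of f at 0 has rank 0. Corank 2; j^3 = x^3 is a perfect cube, so E-series; the 4-jet and mu = 6 give E_6.

E6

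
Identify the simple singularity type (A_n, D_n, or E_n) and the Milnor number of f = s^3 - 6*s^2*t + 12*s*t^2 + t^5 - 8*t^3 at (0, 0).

Type E_{8}, Milnor number mu = 8.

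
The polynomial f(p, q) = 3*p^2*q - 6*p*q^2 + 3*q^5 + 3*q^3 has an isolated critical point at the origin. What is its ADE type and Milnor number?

Type D_6, Milnor number mu = 6.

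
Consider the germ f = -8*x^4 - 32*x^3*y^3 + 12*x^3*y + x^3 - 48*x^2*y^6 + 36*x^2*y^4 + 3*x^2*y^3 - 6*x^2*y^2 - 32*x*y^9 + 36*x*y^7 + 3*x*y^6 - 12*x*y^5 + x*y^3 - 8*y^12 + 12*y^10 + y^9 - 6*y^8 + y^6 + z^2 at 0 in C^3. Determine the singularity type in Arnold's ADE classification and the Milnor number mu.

Type E7, Milnor number mu = 7.

The Hessian of f at 0 has rank 1. Corank 2; j^3 = x^3 is a perfect cube, so E-series; the 4-jet and mu = 7 give E_7.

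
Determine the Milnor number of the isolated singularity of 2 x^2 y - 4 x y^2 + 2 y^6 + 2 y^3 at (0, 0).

7

The Hessian of f at 0 has rank 0. Corank 2; j^3 = 2*y*(x - y)^2 has shape L^2 M (L != M), so D-series; mu = 7 gives D_7.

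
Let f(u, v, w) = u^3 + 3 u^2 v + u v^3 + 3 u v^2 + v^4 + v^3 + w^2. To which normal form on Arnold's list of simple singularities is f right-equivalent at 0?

E7

The Hessian of f at 0 has rank 1. Corank 2; j^3 = (u + v)^3 is a perfect cube, so E-series; the 4-jet and mu = 7 give E_7.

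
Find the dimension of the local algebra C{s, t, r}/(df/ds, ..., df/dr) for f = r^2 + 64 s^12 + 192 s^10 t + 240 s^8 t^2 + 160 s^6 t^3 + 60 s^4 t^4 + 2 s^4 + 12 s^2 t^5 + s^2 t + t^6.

7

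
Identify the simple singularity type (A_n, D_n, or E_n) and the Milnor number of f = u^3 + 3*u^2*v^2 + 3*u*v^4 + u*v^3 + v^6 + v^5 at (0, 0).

Type E7, Milnor number mu = 7.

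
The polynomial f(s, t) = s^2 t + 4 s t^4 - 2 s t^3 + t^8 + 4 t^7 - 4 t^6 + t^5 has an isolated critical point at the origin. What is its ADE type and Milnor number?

Type D9, Milnor number mu = 9.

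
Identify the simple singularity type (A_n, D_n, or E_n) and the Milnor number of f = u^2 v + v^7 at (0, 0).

Type D8, Milnor number mu = 8.

The Hessian of f at 0 is [[0, 0], [0, 0]] with rank 0, so corank 2. A Groebner basis of the Jacobian ideal J(f) in C{u,v} is {u^2/7 + v^6, u^3, u*v}; counting standard monomials gives mu = 8. Corank 2; j^3 = u^2*v has shape L^2 M (L != M), so D-series; mu = 8 gives D_8.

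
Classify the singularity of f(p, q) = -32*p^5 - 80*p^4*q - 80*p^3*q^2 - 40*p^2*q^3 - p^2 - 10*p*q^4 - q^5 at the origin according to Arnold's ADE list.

A_4

The Hessian of f at 0 has rank 1. Corank 1: A-series; mu = 4 gives A_4.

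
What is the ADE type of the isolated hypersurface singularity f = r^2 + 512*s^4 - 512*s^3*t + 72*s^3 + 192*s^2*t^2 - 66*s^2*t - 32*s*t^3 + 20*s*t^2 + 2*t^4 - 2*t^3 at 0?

The Hessian of f at 0 has rank 1. Corank 2; j^3 = 2*(3*s - t)^2*(4*s - t) has shape L^2 M (L != M), so D-series; mu = 5 gives D_5.

D_5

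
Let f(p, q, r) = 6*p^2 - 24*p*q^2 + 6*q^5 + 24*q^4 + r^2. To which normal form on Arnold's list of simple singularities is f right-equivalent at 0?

A4

The Hessian of f at 0 has rank 2. Corank 1: A-series; mu = 4 gives A_4.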